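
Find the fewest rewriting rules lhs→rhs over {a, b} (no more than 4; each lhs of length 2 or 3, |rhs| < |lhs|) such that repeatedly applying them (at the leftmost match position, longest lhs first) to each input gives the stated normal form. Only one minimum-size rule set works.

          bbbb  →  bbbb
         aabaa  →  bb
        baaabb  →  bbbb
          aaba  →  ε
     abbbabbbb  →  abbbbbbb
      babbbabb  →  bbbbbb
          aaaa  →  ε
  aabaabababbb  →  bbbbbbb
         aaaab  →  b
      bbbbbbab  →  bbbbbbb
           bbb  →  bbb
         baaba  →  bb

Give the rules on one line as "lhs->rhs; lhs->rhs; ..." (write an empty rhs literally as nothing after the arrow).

aa->; ba->; baa->bb; bab->bb

  | bbbb
  | aabaa => baa => bb
  | baaabb => bbabb => bbbb
  | aaba => ba => ε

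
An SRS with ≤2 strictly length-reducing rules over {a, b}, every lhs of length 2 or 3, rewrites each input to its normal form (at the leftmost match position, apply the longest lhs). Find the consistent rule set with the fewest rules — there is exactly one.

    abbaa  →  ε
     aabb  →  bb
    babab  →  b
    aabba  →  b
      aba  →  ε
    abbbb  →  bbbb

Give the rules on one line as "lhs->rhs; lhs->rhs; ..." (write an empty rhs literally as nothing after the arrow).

ab->b; ba->

  | abbaa => bbaa => ba => ε
  | aabb => abb => bb
  | babab => bab => b
  | aabba => abba => bba => b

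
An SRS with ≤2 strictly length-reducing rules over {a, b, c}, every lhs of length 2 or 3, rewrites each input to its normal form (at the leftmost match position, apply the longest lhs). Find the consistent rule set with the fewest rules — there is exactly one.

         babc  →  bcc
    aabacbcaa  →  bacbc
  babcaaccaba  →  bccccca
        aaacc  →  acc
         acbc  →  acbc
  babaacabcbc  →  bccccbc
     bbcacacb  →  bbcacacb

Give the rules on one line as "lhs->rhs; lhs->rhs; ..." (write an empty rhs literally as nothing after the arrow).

aa->; ab->c

  | babc => bcc
  | aabacbcaa => bacbcaa => bacbc
  | babcaaccaba => bccaaccaba => bccccaba => bccccca
  | aaacc => acc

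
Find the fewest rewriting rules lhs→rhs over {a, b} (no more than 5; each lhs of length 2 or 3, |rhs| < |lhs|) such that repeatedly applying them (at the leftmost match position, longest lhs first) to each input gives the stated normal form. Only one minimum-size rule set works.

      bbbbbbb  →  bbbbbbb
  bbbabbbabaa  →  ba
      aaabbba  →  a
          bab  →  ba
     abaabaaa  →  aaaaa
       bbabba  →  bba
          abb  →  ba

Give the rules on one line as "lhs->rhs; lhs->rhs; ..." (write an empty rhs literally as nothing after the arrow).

  | bbbbbbb
  | bbbabbbabaa => bbbbababaa => bbbbaabaa => bbbabaa => bbbaaa => bbaa => ba
  | aaabbba => ababba => aabba => baba => baa => a
  | bab => ba

aab->ba; ab->a; abb->ba; baa->a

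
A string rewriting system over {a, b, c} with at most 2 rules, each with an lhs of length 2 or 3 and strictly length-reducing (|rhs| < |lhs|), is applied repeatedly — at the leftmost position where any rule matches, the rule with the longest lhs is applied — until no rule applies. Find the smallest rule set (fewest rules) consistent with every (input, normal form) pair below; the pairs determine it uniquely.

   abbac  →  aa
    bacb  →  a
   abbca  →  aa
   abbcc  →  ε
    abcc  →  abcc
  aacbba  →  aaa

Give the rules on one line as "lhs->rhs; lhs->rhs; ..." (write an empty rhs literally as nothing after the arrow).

  | abbac => aaac => aa
  | bacb => bb => a
  | abbca => aaca => aa
  | abbcc => aacc => ac => ε

ac->; bb->a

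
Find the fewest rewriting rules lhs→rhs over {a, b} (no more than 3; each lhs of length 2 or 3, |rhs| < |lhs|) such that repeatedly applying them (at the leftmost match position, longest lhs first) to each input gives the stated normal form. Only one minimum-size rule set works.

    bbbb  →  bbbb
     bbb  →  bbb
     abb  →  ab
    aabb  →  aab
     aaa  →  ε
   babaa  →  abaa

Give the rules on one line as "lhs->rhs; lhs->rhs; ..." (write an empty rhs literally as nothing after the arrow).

  | bbbb
  | bbb
  | abb => ab
  | aabb => aab

aaa->; abb->ab; bab->ab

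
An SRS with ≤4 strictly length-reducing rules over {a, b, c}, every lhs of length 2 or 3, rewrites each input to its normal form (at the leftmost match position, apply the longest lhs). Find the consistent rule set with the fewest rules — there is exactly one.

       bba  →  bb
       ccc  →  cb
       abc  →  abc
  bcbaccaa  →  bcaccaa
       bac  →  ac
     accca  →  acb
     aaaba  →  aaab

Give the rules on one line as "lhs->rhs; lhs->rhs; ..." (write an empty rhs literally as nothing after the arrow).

  | bba => bb
  | ccc => cb
  | abc
  | bcbaccaa => bcaccaa

ba->b; bac->ac; ccc->cb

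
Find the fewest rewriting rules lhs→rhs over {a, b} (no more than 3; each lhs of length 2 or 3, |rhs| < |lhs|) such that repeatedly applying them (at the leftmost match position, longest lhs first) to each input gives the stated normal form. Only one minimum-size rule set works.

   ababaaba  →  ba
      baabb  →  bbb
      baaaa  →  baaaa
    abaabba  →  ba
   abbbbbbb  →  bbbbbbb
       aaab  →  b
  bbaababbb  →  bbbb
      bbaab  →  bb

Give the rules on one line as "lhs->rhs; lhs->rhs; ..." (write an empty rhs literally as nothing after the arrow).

  | ababaaba => babaaba => bbaaba => baaba => baba => bba => ba
  | baabb => babb => bbb
  | baaaa
  | abaabba => baabba => babba => bbba => bba => ba

ab->b; bba->ba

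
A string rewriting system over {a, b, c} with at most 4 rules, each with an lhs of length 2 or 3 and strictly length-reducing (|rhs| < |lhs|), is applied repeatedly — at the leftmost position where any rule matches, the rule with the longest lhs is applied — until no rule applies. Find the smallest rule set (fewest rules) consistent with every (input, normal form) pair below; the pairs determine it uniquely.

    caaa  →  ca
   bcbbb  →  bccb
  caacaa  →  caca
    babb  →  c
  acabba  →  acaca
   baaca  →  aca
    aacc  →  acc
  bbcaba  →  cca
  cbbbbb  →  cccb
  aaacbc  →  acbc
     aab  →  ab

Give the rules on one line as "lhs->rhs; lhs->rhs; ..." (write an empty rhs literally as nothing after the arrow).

aa->a; ba->; bb->c

  | caaa => caa => ca
  | bcbbb => bccb
  | caacaa => cacaa => caca
  | babb => bb => c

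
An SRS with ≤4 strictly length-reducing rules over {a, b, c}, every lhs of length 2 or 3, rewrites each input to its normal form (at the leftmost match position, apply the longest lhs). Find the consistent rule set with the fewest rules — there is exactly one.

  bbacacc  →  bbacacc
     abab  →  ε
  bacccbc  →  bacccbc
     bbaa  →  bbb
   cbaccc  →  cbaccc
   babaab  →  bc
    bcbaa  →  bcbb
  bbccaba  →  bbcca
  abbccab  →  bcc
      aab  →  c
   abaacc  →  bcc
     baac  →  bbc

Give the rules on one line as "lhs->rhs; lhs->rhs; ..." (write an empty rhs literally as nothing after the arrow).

aa->b; aab->c; ab->

  | bbacacc
  | abab => ab => ε
  | bacccbc
  | bbaa => bbb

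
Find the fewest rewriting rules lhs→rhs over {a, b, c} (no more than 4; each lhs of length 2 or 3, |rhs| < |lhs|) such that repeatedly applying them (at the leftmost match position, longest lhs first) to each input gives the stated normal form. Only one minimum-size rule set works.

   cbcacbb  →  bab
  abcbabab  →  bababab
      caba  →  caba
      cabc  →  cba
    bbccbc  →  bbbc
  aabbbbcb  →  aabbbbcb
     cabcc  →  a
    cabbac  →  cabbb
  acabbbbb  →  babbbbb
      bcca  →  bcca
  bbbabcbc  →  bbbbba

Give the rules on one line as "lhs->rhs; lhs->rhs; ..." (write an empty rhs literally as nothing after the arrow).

  | cbcacbb => bcacbb => bcbbb => bab
  | abcbabab => bababab
  | caba
  | cabc => cba

abc->ba; ac->b; cbb->a; cbc->bc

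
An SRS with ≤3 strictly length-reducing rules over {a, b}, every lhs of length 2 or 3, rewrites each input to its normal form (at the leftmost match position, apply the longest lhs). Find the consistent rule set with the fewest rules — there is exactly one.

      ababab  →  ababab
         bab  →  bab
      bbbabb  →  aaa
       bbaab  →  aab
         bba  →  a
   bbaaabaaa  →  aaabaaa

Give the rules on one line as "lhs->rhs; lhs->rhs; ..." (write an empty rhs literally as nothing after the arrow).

  | ababab
  | bab
  | bbbabb => aaabb => aaa
  | bbaab => aab

bb->; bbb->aa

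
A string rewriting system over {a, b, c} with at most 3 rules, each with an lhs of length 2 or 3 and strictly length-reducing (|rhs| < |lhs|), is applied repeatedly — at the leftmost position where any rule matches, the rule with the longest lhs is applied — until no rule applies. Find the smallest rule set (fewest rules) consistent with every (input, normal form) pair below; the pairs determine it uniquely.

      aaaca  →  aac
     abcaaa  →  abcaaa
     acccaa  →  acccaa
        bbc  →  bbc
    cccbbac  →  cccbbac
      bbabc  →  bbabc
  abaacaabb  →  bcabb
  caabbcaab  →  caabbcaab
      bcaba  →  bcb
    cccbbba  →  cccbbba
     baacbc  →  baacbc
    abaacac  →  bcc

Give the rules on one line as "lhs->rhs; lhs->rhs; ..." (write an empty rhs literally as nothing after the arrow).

aba->b; aca->c

  | aaaca => aac
  | abcaaa
  | acccaa
  | bbc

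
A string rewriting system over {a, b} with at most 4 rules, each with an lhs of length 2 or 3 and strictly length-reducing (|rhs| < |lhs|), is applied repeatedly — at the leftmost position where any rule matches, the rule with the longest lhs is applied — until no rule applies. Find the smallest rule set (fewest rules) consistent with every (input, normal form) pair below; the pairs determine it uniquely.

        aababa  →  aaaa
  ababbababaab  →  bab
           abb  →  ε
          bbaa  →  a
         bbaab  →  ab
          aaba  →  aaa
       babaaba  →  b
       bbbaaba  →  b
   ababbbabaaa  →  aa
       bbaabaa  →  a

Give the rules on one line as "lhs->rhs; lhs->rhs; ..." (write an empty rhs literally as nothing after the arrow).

  | aababa => aaaba => aaaa
  | ababbababaab => bbababaab => babaab => bab
  | abb => ε
  | bbaa => a

aab->aa; aba->; abb->; bba->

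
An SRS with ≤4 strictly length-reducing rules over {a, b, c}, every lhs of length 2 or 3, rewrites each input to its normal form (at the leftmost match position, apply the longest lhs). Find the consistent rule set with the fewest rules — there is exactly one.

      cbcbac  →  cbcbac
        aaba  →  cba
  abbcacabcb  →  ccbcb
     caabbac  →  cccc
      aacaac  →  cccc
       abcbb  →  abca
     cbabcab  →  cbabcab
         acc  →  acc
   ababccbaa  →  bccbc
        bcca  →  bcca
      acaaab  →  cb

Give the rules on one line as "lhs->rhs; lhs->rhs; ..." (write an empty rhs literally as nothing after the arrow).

aa->c; aba->; aca->; bb->a

  | cbcbac
  | aaba => cba
  | abbcacabcb => aacacabcb => ccacabcb => ccbcb
  | caabbac => ccbbac => ccaac => cccc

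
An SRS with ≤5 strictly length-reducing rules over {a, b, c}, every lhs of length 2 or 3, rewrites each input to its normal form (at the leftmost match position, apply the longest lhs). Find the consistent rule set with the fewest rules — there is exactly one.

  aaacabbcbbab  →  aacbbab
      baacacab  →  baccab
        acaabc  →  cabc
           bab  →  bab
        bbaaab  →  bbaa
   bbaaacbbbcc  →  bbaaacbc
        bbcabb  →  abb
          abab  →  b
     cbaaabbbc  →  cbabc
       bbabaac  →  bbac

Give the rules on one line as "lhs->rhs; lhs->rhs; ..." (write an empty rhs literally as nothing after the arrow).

  | aaacabbcbbab => aacbbcbbab => aacbbab
  | baacacab => baccab
  | acaabc => cabc
  | bab

aab->a; aba->; aca->c; bbc->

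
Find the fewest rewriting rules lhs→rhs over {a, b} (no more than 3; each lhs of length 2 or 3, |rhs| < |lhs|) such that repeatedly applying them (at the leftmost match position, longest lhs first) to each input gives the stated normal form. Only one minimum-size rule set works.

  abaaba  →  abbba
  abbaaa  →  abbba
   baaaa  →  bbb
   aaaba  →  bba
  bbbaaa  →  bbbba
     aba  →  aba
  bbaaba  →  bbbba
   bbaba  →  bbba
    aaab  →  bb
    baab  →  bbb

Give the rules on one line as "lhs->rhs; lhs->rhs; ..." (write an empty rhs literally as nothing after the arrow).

aa->b; bab->bb

  | abaaba => abbba
  | abbaaa => abbba
  | baaaa => bbaa => bbb
  | aaaba => baba => bba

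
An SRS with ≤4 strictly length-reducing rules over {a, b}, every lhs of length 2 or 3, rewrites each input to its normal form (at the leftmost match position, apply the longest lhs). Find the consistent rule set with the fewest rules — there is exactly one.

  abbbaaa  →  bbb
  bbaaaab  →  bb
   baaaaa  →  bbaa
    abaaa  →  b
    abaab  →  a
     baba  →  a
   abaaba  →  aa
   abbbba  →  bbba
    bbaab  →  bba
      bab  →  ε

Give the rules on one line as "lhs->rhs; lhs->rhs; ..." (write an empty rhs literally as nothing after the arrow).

aaa->b; ab->; bab->

  | abbbaaa => bbaaa => bbb
  | bbaaaab => bbbab => bb
  | baaaaa => bbaa
  | abaaa => aaa => b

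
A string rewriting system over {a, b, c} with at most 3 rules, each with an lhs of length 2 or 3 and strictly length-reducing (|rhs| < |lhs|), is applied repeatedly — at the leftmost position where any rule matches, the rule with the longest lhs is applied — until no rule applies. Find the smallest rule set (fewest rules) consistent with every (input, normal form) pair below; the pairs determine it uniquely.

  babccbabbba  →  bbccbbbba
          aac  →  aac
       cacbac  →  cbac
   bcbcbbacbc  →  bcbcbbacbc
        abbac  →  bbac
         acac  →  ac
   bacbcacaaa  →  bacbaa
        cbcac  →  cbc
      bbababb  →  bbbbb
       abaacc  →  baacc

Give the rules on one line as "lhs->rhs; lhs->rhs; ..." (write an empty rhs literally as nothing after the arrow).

  | babccbabbba => bbccbabbba => bbccbbbba
  | aac
  | cacbac => cbac
  | bcbcbbacbc

ab->b; ca->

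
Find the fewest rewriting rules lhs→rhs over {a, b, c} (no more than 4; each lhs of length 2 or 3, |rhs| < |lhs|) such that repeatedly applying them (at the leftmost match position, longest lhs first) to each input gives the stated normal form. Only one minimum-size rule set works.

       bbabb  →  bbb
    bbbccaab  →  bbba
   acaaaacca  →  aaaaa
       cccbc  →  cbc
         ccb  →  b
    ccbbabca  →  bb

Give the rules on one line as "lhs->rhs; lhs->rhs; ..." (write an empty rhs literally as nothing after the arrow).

  | bbabb => bbb
  | bbbccaab => bbbaab => bbba
  | acaaaacca => aaaacca => aaaaa
  | cccbc => cbc

ab->; ca->; cc->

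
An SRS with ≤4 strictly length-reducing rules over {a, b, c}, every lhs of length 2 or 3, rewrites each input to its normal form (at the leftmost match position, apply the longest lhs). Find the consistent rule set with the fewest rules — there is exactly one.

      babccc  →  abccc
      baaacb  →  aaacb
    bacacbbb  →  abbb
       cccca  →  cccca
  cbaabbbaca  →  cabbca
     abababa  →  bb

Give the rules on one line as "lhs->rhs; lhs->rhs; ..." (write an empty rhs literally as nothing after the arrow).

aba->bb; ba->a; cac->

  | babccc => abccc
  | baaacb => aaacb
  | bacacbbb => acacbbb => abbb
  | cccca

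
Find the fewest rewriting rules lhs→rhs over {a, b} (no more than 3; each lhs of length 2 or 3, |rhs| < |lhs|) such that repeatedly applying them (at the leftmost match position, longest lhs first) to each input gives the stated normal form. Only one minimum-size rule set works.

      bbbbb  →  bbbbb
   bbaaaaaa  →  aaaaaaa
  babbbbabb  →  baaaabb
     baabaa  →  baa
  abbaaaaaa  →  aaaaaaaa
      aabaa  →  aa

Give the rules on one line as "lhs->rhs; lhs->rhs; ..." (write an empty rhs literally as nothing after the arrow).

aba->; bba->aa

  | bbbbb
  | bbaaaaaa => aaaaaaa
  | babbbbabb => babbaabb => baaaabb
  | baabaa => baa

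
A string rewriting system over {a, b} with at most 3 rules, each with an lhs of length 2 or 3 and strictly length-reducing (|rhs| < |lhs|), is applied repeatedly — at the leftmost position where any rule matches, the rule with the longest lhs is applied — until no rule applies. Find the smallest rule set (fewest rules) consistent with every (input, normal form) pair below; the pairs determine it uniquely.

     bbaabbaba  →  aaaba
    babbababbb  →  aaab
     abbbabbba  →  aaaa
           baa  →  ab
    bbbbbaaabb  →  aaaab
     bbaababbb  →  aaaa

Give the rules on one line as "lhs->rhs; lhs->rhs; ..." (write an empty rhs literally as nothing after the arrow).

  | bbaabbaba => aabbaba => aaaba
  | babbababbb => baababbb => abbabbb => aabbb => aaab
  | abbbabbba => aababbba => aabaaba => aaabba => aaaa
  | baa => ab

baa->ab; bb->a; bba->a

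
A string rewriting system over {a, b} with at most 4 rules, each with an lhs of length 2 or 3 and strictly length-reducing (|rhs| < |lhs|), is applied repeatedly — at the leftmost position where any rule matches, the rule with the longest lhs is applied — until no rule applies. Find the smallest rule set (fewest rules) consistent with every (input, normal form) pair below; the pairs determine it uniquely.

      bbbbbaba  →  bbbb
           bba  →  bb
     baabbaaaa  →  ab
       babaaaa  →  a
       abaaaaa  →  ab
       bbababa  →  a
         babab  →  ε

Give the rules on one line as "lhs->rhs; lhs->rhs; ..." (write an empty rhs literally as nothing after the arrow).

  | bbbbbaba => bbbbaa => bbbba => bbbb
  | bba => bb
  | baabbaaaa => babbaaaa => abaaaa => abaaa => abaa => aba => ab
  | babaaaa => aaaaa => aaaa => aaa => aa => a

aa->a; aab->; ba->b; bab->a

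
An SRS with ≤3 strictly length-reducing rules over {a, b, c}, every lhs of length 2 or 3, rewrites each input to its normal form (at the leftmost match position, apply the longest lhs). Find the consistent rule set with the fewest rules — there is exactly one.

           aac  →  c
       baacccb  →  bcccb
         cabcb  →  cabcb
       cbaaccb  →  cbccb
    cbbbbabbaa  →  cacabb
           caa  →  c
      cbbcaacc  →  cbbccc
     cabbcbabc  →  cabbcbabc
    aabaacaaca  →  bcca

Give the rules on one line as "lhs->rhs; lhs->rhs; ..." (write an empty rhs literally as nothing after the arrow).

  | aac => c
  | baacccb => bcccb
  | cabcb
  | cbaaccb => cbccb

aa->; acb->ac; bbb->ac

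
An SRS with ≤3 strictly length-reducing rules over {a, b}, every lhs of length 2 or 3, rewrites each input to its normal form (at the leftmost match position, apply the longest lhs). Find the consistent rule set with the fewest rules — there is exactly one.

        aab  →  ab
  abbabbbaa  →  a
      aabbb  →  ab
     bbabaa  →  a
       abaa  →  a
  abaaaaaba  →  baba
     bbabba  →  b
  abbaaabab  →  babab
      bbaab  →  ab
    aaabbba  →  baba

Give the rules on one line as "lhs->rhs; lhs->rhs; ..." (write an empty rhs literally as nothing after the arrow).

aa->b; aab->ab; bb->

  | aab => ab
  | abbabbbaa => aabbbaa => abbbaa => abaa => abb => a
  | aabbb => abbb => ab
  | bbabaa => abaa => abb => a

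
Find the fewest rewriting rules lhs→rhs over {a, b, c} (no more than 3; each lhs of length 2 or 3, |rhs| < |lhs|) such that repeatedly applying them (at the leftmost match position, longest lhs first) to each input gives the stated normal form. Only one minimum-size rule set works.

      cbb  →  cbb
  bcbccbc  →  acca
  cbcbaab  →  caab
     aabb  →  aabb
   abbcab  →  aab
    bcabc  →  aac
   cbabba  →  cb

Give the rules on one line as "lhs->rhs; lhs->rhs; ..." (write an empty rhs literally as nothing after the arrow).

abc->ac; ba->; bc->a

  | cbb
  | bcbccbc => abccbc => accbc => acca
  | cbcbaab => cabaab => caab
  | aabb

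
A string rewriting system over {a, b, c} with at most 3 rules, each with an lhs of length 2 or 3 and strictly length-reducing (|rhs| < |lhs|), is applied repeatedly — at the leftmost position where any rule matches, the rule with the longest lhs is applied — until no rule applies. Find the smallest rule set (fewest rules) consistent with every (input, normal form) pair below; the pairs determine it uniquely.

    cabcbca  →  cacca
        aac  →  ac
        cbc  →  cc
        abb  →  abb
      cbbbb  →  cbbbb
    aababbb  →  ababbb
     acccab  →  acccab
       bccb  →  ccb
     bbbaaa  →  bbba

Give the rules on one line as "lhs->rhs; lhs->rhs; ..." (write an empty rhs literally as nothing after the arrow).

  | cabcbca => cacbca => cacca
  | aac => ac
  | cbc => cc
  | abb

aa->a; bc->c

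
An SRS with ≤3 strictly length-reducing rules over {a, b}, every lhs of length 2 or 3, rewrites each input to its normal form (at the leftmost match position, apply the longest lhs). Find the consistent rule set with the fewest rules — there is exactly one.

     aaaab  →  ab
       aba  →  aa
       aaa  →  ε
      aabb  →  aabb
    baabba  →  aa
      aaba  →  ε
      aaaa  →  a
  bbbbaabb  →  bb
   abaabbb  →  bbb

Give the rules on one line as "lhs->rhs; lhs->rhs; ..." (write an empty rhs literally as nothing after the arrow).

  | aaaab => ab
  | aba => aa
  | aaa => ε
  | aabb

aaa->; ba->a; bba->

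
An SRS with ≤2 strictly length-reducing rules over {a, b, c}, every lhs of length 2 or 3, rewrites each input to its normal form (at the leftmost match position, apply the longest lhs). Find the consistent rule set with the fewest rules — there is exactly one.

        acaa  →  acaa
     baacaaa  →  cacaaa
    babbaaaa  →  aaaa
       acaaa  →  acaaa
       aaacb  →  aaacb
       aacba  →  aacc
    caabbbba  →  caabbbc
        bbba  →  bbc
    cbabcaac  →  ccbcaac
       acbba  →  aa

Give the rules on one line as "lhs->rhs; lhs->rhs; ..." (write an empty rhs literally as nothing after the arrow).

  | acaa
  | baacaaa => cacaaa
  | babbaaaa => cbbaaaa => aaaa
  | acaaa

ba->c; cbb->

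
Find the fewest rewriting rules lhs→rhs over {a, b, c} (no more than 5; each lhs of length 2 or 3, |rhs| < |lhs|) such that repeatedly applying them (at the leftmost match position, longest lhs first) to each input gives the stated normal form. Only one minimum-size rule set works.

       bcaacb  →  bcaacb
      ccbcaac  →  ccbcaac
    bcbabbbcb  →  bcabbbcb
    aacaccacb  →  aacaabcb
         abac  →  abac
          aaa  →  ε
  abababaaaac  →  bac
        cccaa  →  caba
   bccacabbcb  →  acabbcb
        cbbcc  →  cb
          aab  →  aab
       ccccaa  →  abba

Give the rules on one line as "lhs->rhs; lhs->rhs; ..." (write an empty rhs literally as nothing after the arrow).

aaa->; bab->ab; bcc->; cca->ab

  | bcaacb
  | ccbcaac
  | bcbabbbcb => bcabbbcb
  | aacaccacb => aacaabcb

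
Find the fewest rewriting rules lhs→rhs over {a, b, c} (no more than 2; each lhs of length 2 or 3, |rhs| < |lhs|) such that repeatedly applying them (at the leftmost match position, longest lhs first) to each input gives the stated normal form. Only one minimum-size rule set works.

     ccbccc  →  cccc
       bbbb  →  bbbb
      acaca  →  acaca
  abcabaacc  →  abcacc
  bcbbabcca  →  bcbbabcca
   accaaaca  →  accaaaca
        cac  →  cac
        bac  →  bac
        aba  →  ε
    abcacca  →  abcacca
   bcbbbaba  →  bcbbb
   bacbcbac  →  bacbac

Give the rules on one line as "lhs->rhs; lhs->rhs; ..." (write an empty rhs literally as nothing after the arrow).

aba->; cbc->c

  | ccbccc => cccc
  | bbbb
  | acaca
  | abcabaacc => abcacc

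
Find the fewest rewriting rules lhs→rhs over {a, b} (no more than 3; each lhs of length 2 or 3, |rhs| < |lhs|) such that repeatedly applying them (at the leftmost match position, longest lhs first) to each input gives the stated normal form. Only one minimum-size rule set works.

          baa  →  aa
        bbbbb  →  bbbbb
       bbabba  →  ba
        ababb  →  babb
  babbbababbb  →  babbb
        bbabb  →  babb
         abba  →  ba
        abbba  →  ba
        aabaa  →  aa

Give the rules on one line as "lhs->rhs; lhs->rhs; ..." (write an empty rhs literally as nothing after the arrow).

  | baa => aa
  | bbbbb
  | bbabba => babba => baba => bba => ba
  | ababb => babb

aba->ba; baa->aa; bba->ba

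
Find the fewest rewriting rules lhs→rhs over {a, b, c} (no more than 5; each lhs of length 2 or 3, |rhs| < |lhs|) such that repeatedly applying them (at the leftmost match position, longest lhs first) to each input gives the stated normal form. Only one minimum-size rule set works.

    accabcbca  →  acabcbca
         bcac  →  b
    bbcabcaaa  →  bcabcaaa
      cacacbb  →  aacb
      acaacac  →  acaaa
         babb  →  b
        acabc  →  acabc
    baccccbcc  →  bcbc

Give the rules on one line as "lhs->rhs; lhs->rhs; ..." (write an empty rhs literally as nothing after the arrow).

ba->b; bb->b; cac->a; cc->c

  | accabcbca => acabcbca
  | bcac => ba => b
  | bbcabcaaa => bcabcaaa
  | cacacbb => aacbb => aacb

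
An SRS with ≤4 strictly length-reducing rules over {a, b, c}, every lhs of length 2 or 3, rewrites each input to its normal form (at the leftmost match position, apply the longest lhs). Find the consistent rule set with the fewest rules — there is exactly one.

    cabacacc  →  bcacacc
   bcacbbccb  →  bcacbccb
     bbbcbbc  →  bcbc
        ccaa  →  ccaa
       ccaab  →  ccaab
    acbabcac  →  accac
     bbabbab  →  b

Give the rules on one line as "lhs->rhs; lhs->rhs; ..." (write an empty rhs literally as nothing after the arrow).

bab->; bbc->bc; cab->bc

  | cabacacc => bcacacc
  | bcacbbccb => bcacbccb
  | bbbcbbc => bbcbbc => bcbbc => bcbc
  | ccaa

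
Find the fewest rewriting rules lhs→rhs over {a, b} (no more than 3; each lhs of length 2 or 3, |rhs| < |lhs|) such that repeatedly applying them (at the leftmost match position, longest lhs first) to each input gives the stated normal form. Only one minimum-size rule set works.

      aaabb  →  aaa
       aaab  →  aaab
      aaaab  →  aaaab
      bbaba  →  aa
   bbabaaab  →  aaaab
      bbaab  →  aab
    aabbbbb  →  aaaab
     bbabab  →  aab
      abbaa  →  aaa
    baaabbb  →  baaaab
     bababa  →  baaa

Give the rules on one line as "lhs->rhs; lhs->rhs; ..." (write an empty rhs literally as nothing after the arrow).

aba->aa; bb->; bbb->ab

  | aaabb => aaa
  | aaab
  | aaaab
  | bbaba => aba => aa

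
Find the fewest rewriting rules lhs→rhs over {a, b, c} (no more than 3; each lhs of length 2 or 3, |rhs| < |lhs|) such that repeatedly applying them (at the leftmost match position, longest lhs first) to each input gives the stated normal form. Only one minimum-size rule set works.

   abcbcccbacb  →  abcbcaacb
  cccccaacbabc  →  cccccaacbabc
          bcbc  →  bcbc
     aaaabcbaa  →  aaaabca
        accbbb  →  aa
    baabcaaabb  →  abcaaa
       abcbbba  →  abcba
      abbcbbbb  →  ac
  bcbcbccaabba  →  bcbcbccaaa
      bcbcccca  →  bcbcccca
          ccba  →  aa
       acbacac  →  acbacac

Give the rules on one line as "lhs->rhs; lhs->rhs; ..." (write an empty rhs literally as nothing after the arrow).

  | abcbcccbacb => abcbcaacb
  | cccccaacbabc
  | bcbc
  | aaaabcbaa => aaaabca

baa->a; bb->; ccb->a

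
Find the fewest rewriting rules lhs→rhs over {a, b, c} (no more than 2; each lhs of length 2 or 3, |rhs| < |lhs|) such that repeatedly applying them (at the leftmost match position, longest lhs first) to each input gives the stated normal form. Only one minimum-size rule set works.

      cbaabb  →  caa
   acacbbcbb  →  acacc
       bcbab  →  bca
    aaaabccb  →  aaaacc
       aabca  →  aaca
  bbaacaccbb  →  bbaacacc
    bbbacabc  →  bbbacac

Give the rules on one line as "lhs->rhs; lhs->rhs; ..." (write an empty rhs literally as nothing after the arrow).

ab->a; cb->c

  | cbaabb => caabb => caab => caa
  | acacbbcbb => acacbcbb => acaccbb => acaccb => acacc
  | bcbab => bcab => bca
  | aaaabccb => aaaaccb => aaaacc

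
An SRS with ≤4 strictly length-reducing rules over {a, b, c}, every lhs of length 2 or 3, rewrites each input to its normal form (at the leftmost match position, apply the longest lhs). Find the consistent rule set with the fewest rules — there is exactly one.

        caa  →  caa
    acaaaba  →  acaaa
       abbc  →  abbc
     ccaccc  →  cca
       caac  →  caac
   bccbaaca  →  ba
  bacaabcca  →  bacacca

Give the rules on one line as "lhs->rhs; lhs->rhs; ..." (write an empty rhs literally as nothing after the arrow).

aab->a; baa->; ccc->

  | caa
  | acaaaba => acaaa
  | abbc
  | ccaccc => cca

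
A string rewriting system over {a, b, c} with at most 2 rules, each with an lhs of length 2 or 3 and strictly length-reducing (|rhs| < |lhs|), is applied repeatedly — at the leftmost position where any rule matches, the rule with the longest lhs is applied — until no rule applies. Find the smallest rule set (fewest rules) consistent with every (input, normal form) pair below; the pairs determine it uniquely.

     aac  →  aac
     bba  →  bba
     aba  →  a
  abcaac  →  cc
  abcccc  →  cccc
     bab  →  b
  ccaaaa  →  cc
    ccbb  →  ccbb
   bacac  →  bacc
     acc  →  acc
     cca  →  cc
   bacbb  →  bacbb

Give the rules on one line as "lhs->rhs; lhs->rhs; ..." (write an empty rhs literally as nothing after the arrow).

ab->; ca->c

  | aac
  | bba
  | aba => a
  | abcaac => caac => cac => cc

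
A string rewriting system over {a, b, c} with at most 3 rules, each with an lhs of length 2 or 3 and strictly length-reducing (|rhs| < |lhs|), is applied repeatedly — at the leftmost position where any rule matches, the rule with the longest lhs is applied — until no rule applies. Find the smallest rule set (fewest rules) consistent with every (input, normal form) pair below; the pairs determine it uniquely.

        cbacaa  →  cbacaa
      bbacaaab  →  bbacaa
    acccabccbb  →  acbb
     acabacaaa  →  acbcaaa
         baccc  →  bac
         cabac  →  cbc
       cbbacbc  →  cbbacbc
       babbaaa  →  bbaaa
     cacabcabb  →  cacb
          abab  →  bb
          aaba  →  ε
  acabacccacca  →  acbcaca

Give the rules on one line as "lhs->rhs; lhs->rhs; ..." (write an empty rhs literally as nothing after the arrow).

  | cbacaa
  | bbacaaab => bbacaa
  | acccabccbb => accabccbb => acabccbb => acccbb => accbb => acbb
  | acabacaaa => acbcaaa

ab->; aba->b; cc->c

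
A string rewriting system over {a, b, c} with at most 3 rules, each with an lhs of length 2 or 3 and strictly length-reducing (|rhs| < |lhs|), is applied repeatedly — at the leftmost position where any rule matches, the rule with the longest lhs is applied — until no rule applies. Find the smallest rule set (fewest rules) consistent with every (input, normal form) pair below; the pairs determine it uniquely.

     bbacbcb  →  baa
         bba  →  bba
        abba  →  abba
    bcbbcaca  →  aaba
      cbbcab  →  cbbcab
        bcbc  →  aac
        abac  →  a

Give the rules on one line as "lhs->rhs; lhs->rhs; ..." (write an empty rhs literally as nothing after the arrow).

  | bbacbcb => bbcb => baa
  | bba
  | abba
  | bcbbcaca => aabcaca => aaba

bac->; bcb->aa; cac->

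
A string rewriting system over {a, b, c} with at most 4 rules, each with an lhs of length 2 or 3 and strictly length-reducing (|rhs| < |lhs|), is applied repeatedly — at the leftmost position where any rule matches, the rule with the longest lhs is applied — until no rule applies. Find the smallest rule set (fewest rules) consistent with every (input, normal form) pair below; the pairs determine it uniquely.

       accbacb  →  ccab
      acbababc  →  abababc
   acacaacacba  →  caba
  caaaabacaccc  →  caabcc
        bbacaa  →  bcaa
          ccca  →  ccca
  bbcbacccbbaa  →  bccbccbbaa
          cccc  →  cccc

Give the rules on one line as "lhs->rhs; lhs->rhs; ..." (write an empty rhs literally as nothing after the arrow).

  | accbacb => bcbacb => ccacb => ccab
  | acbababc => abababc
  | acacaacacba => bacaacacba => caacacba => cabacba => cacba => caba
  | caaaabacaccc => caaaacaccc => caaabaccc => caaaccc => caabcc

ac->b; acb->ab; bac->c; bcb->cc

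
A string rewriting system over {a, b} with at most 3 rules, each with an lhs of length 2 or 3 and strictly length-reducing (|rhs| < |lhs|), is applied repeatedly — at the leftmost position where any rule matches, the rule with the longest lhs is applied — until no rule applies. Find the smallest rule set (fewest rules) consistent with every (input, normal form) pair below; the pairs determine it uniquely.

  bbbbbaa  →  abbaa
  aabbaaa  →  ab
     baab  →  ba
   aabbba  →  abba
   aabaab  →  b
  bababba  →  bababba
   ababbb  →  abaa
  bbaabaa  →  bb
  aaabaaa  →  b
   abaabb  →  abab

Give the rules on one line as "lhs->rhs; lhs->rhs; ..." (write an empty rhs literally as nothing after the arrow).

  | bbbbbaa => abbaa
  | aabbaaa => abaaa => ab
  | baab => ba
  | aabbba => abba

aaa->; aab->a; bbb->a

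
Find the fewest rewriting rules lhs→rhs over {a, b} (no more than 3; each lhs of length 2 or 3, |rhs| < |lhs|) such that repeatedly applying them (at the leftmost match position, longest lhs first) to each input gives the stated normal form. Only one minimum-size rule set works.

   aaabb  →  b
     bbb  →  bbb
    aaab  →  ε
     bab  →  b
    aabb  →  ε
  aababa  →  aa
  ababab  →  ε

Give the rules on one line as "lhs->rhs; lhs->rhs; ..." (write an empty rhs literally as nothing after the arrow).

  | aaabb => abb => b
  | bbb
  | aaab => ab => ε
  | bab => b

aaa->a; ab->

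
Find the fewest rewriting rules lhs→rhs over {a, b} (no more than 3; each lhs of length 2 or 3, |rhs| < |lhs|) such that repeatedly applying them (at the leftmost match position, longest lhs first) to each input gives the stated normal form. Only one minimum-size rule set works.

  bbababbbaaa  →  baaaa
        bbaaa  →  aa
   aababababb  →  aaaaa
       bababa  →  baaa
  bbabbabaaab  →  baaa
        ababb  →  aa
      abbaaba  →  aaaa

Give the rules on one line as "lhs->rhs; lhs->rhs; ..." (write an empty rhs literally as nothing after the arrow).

  | bbababbbaaa => babbbaaa => babbaaa => babaaa => baaaa
  | bbaaa => aa
  | aababababb => aaabababb => aaaababb => aaaaabb => aaaaab => aaaaa
  | bababa => baaba => baaa

ab->a; bba->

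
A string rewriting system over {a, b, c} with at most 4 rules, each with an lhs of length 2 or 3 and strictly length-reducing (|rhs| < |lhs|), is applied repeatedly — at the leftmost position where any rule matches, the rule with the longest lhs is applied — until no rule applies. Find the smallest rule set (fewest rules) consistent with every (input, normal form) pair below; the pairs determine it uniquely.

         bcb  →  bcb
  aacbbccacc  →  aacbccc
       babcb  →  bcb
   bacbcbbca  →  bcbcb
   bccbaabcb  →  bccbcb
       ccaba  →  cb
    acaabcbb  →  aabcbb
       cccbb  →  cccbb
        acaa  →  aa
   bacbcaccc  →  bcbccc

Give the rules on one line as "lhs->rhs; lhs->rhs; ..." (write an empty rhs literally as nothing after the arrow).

ba->b; bbc->bc; ca->

  | bcb
  | aacbbccacc => aacbccacc => aacbccc
  | babcb => bbcb => bcb
  | bacbcbbca => bcbcbbca => bcbcbca => bcbcb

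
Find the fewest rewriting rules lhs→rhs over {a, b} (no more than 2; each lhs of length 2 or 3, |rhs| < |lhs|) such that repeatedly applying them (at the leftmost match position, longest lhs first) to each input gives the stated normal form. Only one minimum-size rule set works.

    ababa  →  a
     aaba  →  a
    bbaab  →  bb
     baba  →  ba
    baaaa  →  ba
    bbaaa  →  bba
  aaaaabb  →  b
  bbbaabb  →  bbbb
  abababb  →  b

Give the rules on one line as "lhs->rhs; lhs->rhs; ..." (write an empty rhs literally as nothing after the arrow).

  | ababa => aba => a
  | aaba => aba => a
  | bbaab => bbab => bb
  | baba => ba

aa->a; ab->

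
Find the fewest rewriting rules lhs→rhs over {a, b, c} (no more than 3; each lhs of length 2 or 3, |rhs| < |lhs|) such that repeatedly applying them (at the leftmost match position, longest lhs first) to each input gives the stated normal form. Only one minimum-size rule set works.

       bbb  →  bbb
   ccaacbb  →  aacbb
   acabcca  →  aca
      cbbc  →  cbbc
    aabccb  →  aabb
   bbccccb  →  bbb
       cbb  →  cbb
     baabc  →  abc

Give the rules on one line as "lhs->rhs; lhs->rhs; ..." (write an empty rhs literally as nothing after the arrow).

  | bbb
  | ccaacbb => aacbb
  | acabcca => acaba => aca
  | cbbc

ba->; cc->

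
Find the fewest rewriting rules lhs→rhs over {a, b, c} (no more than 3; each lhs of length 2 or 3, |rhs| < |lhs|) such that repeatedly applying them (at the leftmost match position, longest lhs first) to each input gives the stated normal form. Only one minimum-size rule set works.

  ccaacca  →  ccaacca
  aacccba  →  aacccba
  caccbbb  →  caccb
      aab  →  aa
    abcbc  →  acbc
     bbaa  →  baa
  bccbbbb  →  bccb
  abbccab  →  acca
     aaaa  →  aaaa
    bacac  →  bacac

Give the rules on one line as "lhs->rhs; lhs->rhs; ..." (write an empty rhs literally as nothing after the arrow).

ab->a; bb->b

  | ccaacca
  | aacccba
  | caccbbb => caccbb => caccb
  | aab => aa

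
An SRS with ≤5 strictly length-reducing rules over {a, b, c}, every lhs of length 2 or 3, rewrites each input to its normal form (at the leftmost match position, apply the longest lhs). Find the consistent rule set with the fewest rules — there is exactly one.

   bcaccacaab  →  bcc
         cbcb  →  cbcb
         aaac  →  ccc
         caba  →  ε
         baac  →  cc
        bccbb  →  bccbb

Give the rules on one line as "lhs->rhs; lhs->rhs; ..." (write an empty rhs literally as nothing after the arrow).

aaa->cc; aca->; baa->c; cab->ac

  | bcaccacaab => bcaccab => bcacac => bcc
  | cbcb
  | aaac => ccc
  | caba => aca => ε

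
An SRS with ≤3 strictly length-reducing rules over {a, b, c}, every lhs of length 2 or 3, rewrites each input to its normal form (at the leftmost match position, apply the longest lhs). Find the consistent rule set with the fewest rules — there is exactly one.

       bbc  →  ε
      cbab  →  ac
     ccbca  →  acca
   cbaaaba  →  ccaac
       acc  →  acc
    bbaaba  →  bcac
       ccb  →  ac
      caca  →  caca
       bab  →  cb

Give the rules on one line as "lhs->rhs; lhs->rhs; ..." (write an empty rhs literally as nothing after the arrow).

ba->c; bbc->; ccb->ac

  | bbc => ε
  | cbab => ccb => ac
  | ccbca => acca
  | cbaaaba => ccaaba => ccaac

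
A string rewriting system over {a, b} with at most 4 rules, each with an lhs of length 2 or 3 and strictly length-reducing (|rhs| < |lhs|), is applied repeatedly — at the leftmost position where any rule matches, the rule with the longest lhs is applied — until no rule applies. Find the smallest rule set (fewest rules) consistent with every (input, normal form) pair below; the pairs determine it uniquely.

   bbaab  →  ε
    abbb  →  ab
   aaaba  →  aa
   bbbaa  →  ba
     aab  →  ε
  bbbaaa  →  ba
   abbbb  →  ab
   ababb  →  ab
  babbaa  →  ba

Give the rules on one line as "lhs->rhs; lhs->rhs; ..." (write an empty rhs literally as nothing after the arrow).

  | bbaab => baab => bab => ε
  | abbb => abb => ab
  | aaaba => aa
  | bbbaa => bbaa => baa => ba

aab->; baa->ba; bab->; bb->b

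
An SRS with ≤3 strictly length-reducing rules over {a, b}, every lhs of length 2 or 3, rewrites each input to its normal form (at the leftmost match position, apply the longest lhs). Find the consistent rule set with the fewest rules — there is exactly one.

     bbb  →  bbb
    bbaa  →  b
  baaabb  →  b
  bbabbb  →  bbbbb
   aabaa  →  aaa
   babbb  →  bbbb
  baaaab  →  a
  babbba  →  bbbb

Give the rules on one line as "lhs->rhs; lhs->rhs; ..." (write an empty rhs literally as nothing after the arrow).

ab->; ba->b; baa->

  | bbb
  | bbaa => b
  | baaabb => abb => b
  | bbabbb => bbbbb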